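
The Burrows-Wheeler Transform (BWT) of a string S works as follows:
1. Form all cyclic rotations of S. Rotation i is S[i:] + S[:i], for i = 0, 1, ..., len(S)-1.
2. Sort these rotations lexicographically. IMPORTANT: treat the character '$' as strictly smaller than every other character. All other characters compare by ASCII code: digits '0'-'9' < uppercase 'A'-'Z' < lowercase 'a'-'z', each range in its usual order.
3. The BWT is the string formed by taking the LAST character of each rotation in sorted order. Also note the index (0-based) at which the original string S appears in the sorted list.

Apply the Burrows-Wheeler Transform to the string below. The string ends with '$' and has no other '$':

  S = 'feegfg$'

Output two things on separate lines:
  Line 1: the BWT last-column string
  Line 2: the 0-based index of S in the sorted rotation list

Answer: gfe$gfe
3

Derivation:
All 7 rotations (rotation i = S[i:]+S[:i]):
  rot[0] = feegfg$
  rot[1] = eegfg$f
  rot[2] = egfg$fe
  rot[3] = gfg$fee
  rot[4] = fg$feeg
  rot[5] = g$feegf
  rot[6] = $feegfg
Sorted (with $ < everything):
  sorted[0] = $feegfg  (last char: 'g')
  sorted[1] = eegfg$f  (last char: 'f')
  sorted[2] = egfg$fe  (last char: 'e')
  sorted[3] = feegfg$  (last char: '$')
  sorted[4] = fg$feeg  (last char: 'g')
  sorted[5] = g$feegf  (last char: 'f')
  sorted[6] = gfg$fee  (last char: 'e')
Last column: gfe$gfe
Original string S is at sorted index 3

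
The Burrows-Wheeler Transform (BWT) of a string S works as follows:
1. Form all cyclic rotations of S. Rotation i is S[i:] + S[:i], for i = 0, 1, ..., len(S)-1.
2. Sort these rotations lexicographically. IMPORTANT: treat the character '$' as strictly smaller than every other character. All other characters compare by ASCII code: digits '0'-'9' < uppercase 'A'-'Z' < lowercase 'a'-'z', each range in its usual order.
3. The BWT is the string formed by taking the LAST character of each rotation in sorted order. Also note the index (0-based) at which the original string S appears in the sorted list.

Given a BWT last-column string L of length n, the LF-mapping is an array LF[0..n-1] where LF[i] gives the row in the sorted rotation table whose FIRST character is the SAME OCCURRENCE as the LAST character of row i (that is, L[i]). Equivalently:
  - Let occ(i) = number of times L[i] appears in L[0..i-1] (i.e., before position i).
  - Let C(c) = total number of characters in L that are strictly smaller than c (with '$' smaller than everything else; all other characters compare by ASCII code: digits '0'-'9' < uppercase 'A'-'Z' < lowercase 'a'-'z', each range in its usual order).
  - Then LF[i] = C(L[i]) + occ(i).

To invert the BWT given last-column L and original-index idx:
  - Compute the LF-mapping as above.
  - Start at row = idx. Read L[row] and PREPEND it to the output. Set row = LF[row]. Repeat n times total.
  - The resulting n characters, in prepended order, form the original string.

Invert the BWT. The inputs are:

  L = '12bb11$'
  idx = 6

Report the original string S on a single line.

LF mapping: 1 4 5 6 2 3 0
Walk LF starting at row 6, prepending L[row]:
  step 1: row=6, L[6]='$', prepend. Next row=LF[6]=0
  step 2: row=0, L[0]='1', prepend. Next row=LF[0]=1
  step 3: row=1, L[1]='2', prepend. Next row=LF[1]=4
  step 4: row=4, L[4]='1', prepend. Next row=LF[4]=2
  step 5: row=2, L[2]='b', prepend. Next row=LF[2]=5
  step 6: row=5, L[5]='1', prepend. Next row=LF[5]=3
  step 7: row=3, L[3]='b', prepend. Next row=LF[3]=6
Reversed output: b1b121$

Answer: b1b121$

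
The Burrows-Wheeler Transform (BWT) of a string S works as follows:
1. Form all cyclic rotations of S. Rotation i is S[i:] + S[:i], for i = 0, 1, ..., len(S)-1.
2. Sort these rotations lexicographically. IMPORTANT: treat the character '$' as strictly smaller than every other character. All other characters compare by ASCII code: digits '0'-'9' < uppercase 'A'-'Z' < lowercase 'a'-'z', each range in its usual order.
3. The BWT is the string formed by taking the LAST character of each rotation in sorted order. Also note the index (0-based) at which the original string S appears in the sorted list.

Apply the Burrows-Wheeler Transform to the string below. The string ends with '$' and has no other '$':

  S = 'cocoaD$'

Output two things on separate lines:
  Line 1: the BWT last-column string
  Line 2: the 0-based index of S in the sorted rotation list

Answer: Daoo$cc
4

Derivation:
All 7 rotations (rotation i = S[i:]+S[:i]):
  rot[0] = cocoaD$
  rot[1] = ocoaD$c
  rot[2] = coaD$co
  rot[3] = oaD$coc
  rot[4] = aD$coco
  rot[5] = D$cocoa
  rot[6] = $cocoaD
Sorted (with $ < everything):
  sorted[0] = $cocoaD  (last char: 'D')
  sorted[1] = D$cocoa  (last char: 'a')
  sorted[2] = aD$coco  (last char: 'o')
  sorted[3] = coaD$co  (last char: 'o')
  sorted[4] = cocoaD$  (last char: '$')
  sorted[5] = oaD$coc  (last char: 'c')
  sorted[6] = ocoaD$c  (last char: 'c')
Last column: Daoo$cc
Original string S is at sorted index 4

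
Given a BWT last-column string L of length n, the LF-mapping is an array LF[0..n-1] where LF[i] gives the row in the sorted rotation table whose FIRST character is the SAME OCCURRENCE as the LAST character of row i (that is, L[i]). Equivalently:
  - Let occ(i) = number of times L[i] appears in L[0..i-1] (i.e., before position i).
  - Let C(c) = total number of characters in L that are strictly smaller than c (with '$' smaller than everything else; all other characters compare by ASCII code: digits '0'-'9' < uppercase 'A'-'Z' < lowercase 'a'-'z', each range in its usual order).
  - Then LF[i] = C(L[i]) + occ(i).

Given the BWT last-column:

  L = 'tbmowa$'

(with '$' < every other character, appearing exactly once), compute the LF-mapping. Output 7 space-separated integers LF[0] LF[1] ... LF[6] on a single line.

Answer: 5 2 3 4 6 1 0

Derivation:
Char counts: '$':1, 'a':1, 'b':1, 'm':1, 'o':1, 't':1, 'w':1
C (first-col start): C('$')=0, C('a')=1, C('b')=2, C('m')=3, C('o')=4, C('t')=5, C('w')=6
L[0]='t': occ=0, LF[0]=C('t')+0=5+0=5
L[1]='b': occ=0, LF[1]=C('b')+0=2+0=2
L[2]='m': occ=0, LF[2]=C('m')+0=3+0=3
L[3]='o': occ=0, LF[3]=C('o')+0=4+0=4
L[4]='w': occ=0, LF[4]=C('w')+0=6+0=6
L[5]='a': occ=0, LF[5]=C('a')+0=1+0=1
L[6]='$': occ=0, LF[6]=C('$')+0=0+0=0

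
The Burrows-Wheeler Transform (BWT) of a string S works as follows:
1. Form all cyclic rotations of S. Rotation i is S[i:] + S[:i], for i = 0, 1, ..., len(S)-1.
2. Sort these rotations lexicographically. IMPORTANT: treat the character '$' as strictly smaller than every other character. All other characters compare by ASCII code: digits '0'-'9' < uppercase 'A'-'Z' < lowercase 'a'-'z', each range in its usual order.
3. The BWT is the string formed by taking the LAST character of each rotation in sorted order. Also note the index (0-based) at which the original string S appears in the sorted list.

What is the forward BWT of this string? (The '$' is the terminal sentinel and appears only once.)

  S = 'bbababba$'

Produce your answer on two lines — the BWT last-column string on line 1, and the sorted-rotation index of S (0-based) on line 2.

All 9 rotations (rotation i = S[i:]+S[:i]):
  rot[0] = bbababba$
  rot[1] = bababba$b
  rot[2] = ababba$bb
  rot[3] = babba$bba
  rot[4] = abba$bbab
  rot[5] = bba$bbaba
  rot[6] = ba$bbabab
  rot[7] = a$bbababb
  rot[8] = $bbababba
Sorted (with $ < everything):
  sorted[0] = $bbababba  (last char: 'a')
  sorted[1] = a$bbababb  (last char: 'b')
  sorted[2] = ababba$bb  (last char: 'b')
  sorted[3] = abba$bbab  (last char: 'b')
  sorted[4] = ba$bbabab  (last char: 'b')
  sorted[5] = bababba$b  (last char: 'b')
  sorted[6] = babba$bba  (last char: 'a')
  sorted[7] = bba$bbaba  (last char: 'a')
  sorted[8] = bbababba$  (last char: '$')
Last column: abbbbbaa$
Original string S is at sorted index 8

Answer: abbbbbaa$
8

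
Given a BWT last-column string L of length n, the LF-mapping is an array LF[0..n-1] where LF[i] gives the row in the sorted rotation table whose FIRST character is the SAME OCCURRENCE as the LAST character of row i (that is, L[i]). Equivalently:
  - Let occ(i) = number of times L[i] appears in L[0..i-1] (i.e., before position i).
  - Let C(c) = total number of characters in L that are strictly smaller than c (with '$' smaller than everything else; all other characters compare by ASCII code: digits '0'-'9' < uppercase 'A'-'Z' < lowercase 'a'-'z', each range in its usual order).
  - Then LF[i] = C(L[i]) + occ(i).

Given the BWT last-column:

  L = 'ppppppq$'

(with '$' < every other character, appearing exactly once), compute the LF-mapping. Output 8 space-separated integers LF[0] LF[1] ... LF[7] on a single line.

Answer: 1 2 3 4 5 6 7 0

Derivation:
Char counts: '$':1, 'p':6, 'q':1
C (first-col start): C('$')=0, C('p')=1, C('q')=7
L[0]='p': occ=0, LF[0]=C('p')+0=1+0=1
L[1]='p': occ=1, LF[1]=C('p')+1=1+1=2
L[2]='p': occ=2, LF[2]=C('p')+2=1+2=3
L[3]='p': occ=3, LF[3]=C('p')+3=1+3=4
L[4]='p': occ=4, LF[4]=C('p')+4=1+4=5
L[5]='p': occ=5, LF[5]=C('p')+5=1+5=6
L[6]='q': occ=0, LF[6]=C('q')+0=7+0=7
L[7]='$': occ=0, LF[7]=C('$')+0=0+0=0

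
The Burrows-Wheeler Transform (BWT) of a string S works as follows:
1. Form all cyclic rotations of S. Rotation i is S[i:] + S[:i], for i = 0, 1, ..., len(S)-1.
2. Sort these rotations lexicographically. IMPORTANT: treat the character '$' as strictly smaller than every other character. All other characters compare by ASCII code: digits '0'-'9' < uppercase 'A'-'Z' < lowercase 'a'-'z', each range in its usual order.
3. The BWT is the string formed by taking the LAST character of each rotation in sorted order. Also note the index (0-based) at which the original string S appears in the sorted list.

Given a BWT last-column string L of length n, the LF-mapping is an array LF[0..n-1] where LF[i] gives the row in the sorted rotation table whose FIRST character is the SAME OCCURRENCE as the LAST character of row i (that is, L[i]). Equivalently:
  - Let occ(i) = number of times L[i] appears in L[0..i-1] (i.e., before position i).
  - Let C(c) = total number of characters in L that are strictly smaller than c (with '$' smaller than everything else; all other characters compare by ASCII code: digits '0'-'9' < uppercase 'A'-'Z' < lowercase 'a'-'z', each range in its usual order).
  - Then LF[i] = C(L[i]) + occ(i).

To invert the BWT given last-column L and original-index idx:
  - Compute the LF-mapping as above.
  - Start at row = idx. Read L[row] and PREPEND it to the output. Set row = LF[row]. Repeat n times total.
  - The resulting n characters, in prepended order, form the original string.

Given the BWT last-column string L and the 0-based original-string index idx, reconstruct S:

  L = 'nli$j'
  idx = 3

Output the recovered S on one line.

Answer: lijn$

Derivation:
LF mapping: 4 3 1 0 2
Walk LF starting at row 3, prepending L[row]:
  step 1: row=3, L[3]='$', prepend. Next row=LF[3]=0
  step 2: row=0, L[0]='n', prepend. Next row=LF[0]=4
  step 3: row=4, L[4]='j', prepend. Next row=LF[4]=2
  step 4: row=2, L[2]='i', prepend. Next row=LF[2]=1
  step 5: row=1, L[1]='l', prepend. Next row=LF[1]=3
Reversed output: lijn$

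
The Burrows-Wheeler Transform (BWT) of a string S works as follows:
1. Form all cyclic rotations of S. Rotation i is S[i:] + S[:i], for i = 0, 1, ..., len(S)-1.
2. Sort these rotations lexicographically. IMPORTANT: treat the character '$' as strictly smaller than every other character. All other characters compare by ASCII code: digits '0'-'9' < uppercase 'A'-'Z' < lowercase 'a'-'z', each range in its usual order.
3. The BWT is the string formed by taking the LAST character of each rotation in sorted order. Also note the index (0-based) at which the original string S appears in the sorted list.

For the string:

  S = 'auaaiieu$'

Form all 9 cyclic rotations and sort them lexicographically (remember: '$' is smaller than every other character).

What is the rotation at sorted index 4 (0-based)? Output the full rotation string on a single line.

Answer: eu$auaaii

Derivation:
All 9 rotations (rotation i = S[i:]+S[:i]):
  rot[0] = auaaiieu$
  rot[1] = uaaiieu$a
  rot[2] = aaiieu$au
  rot[3] = aiieu$aua
  rot[4] = iieu$auaa
  rot[5] = ieu$auaai
  rot[6] = eu$auaaii
  rot[7] = u$auaaiie
  rot[8] = $auaaiieu
Sorted (with $ < everything):
  sorted[0] = $auaaiieu
  sorted[1] = aaiieu$au
  sorted[2] = aiieu$aua
  sorted[3] = auaaiieu$
  sorted[4] = eu$auaaii
  sorted[5] = ieu$auaai
  sorted[6] = iieu$auaa
  sorted[7] = u$auaaiie
  sorted[8] = uaaiieu$a
sorted[4] = eu$auaaii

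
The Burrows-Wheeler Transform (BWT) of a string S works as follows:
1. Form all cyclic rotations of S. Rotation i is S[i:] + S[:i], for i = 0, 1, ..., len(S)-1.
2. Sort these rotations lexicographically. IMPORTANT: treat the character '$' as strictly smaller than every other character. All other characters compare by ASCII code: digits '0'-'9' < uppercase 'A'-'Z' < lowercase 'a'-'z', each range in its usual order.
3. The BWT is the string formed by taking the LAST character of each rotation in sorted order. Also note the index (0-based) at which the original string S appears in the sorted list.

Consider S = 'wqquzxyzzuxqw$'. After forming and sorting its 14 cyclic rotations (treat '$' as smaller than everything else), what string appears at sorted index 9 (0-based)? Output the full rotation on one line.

All 14 rotations (rotation i = S[i:]+S[:i]):
  rot[0] = wqquzxyzzuxqw$
  rot[1] = qquzxyzzuxqw$w
  rot[2] = quzxyzzuxqw$wq
  rot[3] = uzxyzzuxqw$wqq
  rot[4] = zxyzzuxqw$wqqu
  rot[5] = xyzzuxqw$wqquz
  rot[6] = yzzuxqw$wqquzx
  rot[7] = zzuxqw$wqquzxy
  rot[8] = zuxqw$wqquzxyz
  rot[9] = uxqw$wqquzxyzz
  rot[10] = xqw$wqquzxyzzu
  rot[11] = qw$wqquzxyzzux
  rot[12] = w$wqquzxyzzuxq
  rot[13] = $wqquzxyzzuxqw
Sorted (with $ < everything):
  sorted[0] = $wqquzxyzzuxqw
  sorted[1] = qquzxyzzuxqw$w
  sorted[2] = quzxyzzuxqw$wq
  sorted[3] = qw$wqquzxyzzux
  sorted[4] = uxqw$wqquzxyzz
  sorted[5] = uzxyzzuxqw$wqq
  sorted[6] = w$wqquzxyzzuxq
  sorted[7] = wqquzxyzzuxqw$
  sorted[8] = xqw$wqquzxyzzu
  sorted[9] = xyzzuxqw$wqquz
  sorted[10] = yzzuxqw$wqquzx
  sorted[11] = zuxqw$wqquzxyz
  sorted[12] = zxyzzuxqw$wqqu
  sorted[13] = zzuxqw$wqquzxy
sorted[9] = xyzzuxqw$wqquz

Answer: xyzzuxqw$wqquz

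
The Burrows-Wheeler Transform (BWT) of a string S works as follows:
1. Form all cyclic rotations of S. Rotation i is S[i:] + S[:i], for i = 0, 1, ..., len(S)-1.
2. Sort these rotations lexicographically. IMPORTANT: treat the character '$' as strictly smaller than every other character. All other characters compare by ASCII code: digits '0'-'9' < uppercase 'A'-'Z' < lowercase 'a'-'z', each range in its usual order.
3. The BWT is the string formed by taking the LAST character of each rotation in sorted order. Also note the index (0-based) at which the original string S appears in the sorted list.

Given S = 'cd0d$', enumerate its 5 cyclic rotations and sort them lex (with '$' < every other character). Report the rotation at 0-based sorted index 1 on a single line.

All 5 rotations (rotation i = S[i:]+S[:i]):
  rot[0] = cd0d$
  rot[1] = d0d$c
  rot[2] = 0d$cd
  rot[3] = d$cd0
  rot[4] = $cd0d
Sorted (with $ < everything):
  sorted[0] = $cd0d
  sorted[1] = 0d$cd
  sorted[2] = cd0d$
  sorted[3] = d$cd0
  sorted[4] = d0d$c
sorted[1] = 0d$cd

Answer: 0d$cd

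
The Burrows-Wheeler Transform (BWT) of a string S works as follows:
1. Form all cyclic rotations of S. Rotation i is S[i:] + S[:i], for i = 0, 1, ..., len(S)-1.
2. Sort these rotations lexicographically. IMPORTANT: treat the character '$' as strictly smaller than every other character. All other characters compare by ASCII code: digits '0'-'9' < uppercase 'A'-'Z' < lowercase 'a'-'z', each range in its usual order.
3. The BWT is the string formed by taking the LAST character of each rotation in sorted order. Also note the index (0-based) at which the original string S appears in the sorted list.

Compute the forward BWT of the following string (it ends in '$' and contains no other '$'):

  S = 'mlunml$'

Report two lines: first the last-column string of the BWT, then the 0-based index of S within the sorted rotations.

All 7 rotations (rotation i = S[i:]+S[:i]):
  rot[0] = mlunml$
  rot[1] = lunml$m
  rot[2] = unml$ml
  rot[3] = nml$mlu
  rot[4] = ml$mlun
  rot[5] = l$mlunm
  rot[6] = $mlunml
Sorted (with $ < everything):
  sorted[0] = $mlunml  (last char: 'l')
  sorted[1] = l$mlunm  (last char: 'm')
  sorted[2] = lunml$m  (last char: 'm')
  sorted[3] = ml$mlun  (last char: 'n')
  sorted[4] = mlunml$  (last char: '$')
  sorted[5] = nml$mlu  (last char: 'u')
  sorted[6] = unml$ml  (last char: 'l')
Last column: lmmn$ul
Original string S is at sorted index 4

Answer: lmmn$ul
4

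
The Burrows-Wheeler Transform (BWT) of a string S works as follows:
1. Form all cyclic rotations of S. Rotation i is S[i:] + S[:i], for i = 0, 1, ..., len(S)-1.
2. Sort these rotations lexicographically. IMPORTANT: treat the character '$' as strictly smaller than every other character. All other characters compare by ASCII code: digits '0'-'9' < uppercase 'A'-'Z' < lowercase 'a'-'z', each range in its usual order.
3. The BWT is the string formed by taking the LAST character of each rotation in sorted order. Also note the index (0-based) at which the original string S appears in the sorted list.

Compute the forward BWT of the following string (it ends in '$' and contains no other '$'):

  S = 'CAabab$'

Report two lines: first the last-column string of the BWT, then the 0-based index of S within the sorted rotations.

All 7 rotations (rotation i = S[i:]+S[:i]):
  rot[0] = CAabab$
  rot[1] = Aabab$C
  rot[2] = abab$CA
  rot[3] = bab$CAa
  rot[4] = ab$CAab
  rot[5] = b$CAaba
  rot[6] = $CAabab
Sorted (with $ < everything):
  sorted[0] = $CAabab  (last char: 'b')
  sorted[1] = Aabab$C  (last char: 'C')
  sorted[2] = CAabab$  (last char: '$')
  sorted[3] = ab$CAab  (last char: 'b')
  sorted[4] = abab$CA  (last char: 'A')
  sorted[5] = b$CAaba  (last char: 'a')
  sorted[6] = bab$CAa  (last char: 'a')
Last column: bC$bAaa
Original string S is at sorted index 2

Answer: bC$bAaa
2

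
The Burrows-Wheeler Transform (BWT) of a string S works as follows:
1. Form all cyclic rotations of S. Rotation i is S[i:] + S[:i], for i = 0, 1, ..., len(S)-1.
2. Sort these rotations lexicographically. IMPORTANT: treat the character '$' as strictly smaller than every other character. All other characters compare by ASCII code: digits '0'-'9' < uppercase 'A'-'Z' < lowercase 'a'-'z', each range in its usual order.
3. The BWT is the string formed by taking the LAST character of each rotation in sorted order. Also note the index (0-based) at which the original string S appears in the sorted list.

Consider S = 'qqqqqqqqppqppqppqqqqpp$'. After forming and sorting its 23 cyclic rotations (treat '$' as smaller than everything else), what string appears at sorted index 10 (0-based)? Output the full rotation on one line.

All 23 rotations (rotation i = S[i:]+S[:i]):
  rot[0] = qqqqqqqqppqppqppqqqqpp$
  rot[1] = qqqqqqqppqppqppqqqqpp$q
  rot[2] = qqqqqqppqppqppqqqqpp$qq
  rot[3] = qqqqqppqppqppqqqqpp$qqq
  rot[4] = qqqqppqppqppqqqqpp$qqqq
  rot[5] = qqqppqppqppqqqqpp$qqqqq
  rot[6] = qqppqppqppqqqqpp$qqqqqq
  rot[7] = qppqppqppqqqqpp$qqqqqqq
  rot[8] = ppqppqppqqqqpp$qqqqqqqq
  rot[9] = pqppqppqqqqpp$qqqqqqqqp
  rot[10] = qppqppqqqqpp$qqqqqqqqpp
  rot[11] = ppqppqqqqpp$qqqqqqqqppq
  rot[12] = pqppqqqqpp$qqqqqqqqppqp
  rot[13] = qppqqqqpp$qqqqqqqqppqpp
  rot[14] = ppqqqqpp$qqqqqqqqppqppq
  rot[15] = pqqqqpp$qqqqqqqqppqppqp
  rot[16] = qqqqpp$qqqqqqqqppqppqpp
  rot[17] = qqqpp$qqqqqqqqppqppqppq
  rot[18] = qqpp$qqqqqqqqppqppqppqq
  rot[19] = qpp$qqqqqqqqppqppqppqqq
  rot[20] = pp$qqqqqqqqppqppqppqqqq
  rot[21] = p$qqqqqqqqppqppqppqqqqp
  rot[22] = $qqqqqqqqppqppqppqqqqpp
Sorted (with $ < everything):
  sorted[0] = $qqqqqqqqppqppqppqqqqpp
  sorted[1] = p$qqqqqqqqppqppqppqqqqp
  sorted[2] = pp$qqqqqqqqppqppqppqqqq
  sorted[3] = ppqppqppqqqqpp$qqqqqqqq
  sorted[4] = ppqppqqqqpp$qqqqqqqqppq
  sorted[5] = ppqqqqpp$qqqqqqqqppqppq
  sorted[6] = pqppqppqqqqpp$qqqqqqqqp
  sorted[7] = pqppqqqqpp$qqqqqqqqppqp
  sorted[8] = pqqqqpp$qqqqqqqqppqppqp
  sorted[9] = qpp$qqqqqqqqppqppqppqqq
  sorted[10] = qppqppqppqqqqpp$qqqqqqq
  sorted[11] = qppqppqqqqpp$qqqqqqqqpp
  sorted[12] = qppqqqqpp$qqqqqqqqppqpp
  sorted[13] = qqpp$qqqqqqqqppqppqppqq
  sorted[14] = qqppqppqppqqqqpp$qqqqqq
  sorted[15] = qqqpp$qqqqqqqqppqppqppq
  sorted[16] = qqqppqppqppqqqqpp$qqqqq
  sorted[17] = qqqqpp$qqqqqqqqppqppqpp
  sorted[18] = qqqqppqppqppqqqqpp$qqqq
  sorted[19] = qqqqqppqppqppqqqqpp$qqq
  sorted[20] = qqqqqqppqppqppqqqqpp$qq
  sorted[21] = qqqqqqqppqppqppqqqqpp$q
  sorted[22] = qqqqqqqqppqppqppqqqqpp$
sorted[10] = qppqppqppqqqqpp$qqqqqqq

Answer: qppqppqppqqqqpp$qqqqqqq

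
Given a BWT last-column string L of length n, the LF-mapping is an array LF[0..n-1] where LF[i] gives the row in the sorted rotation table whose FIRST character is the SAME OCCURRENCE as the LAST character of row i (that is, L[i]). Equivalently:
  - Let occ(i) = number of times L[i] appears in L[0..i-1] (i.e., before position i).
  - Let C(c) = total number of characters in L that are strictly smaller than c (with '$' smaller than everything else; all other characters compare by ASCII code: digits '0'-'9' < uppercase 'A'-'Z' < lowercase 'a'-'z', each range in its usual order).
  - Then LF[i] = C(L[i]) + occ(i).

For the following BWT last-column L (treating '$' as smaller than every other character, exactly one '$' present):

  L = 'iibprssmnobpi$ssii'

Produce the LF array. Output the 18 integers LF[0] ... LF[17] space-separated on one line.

Answer: 3 4 1 11 13 14 15 8 9 10 2 12 5 0 16 17 6 7

Derivation:
Char counts: '$':1, 'b':2, 'i':5, 'm':1, 'n':1, 'o':1, 'p':2, 'r':1, 's':4
C (first-col start): C('$')=0, C('b')=1, C('i')=3, C('m')=8, C('n')=9, C('o')=10, C('p')=11, C('r')=13, C('s')=14
L[0]='i': occ=0, LF[0]=C('i')+0=3+0=3
L[1]='i': occ=1, LF[1]=C('i')+1=3+1=4
L[2]='b': occ=0, LF[2]=C('b')+0=1+0=1
L[3]='p': occ=0, LF[3]=C('p')+0=11+0=11
L[4]='r': occ=0, LF[4]=C('r')+0=13+0=13
L[5]='s': occ=0, LF[5]=C('s')+0=14+0=14
L[6]='s': occ=1, LF[6]=C('s')+1=14+1=15
L[7]='m': occ=0, LF[7]=C('m')+0=8+0=8
L[8]='n': occ=0, LF[8]=C('n')+0=9+0=9
L[9]='o': occ=0, LF[9]=C('o')+0=10+0=10
L[10]='b': occ=1, LF[10]=C('b')+1=1+1=2
L[11]='p': occ=1, LF[11]=C('p')+1=11+1=12
L[12]='i': occ=2, LF[12]=C('i')+2=3+2=5
L[13]='$': occ=0, LF[13]=C('$')+0=0+0=0
L[14]='s': occ=2, LF[14]=C('s')+2=14+2=16
L[15]='s': occ=3, LF[15]=C('s')+3=14+3=17
L[16]='i': occ=3, LF[16]=C('i')+3=3+3=6
L[17]='i': occ=4, LF[17]=C('i')+4=3+4=7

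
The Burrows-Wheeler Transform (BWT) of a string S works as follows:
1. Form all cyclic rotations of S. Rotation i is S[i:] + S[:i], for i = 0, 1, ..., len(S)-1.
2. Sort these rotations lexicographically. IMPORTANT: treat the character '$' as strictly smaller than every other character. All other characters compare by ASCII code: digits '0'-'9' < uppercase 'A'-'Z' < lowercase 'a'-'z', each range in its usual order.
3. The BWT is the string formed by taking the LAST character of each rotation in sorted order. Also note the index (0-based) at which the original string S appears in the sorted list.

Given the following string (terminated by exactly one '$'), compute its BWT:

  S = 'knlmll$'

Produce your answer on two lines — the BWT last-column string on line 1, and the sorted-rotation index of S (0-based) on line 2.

Answer: l$lmnlk
1

Derivation:
All 7 rotations (rotation i = S[i:]+S[:i]):
  rot[0] = knlmll$
  rot[1] = nlmll$k
  rot[2] = lmll$kn
  rot[3] = mll$knl
  rot[4] = ll$knlm
  rot[5] = l$knlml
  rot[6] = $knlmll
Sorted (with $ < everything):
  sorted[0] = $knlmll  (last char: 'l')
  sorted[1] = knlmll$  (last char: '$')
  sorted[2] = l$knlml  (last char: 'l')
  sorted[3] = ll$knlm  (last char: 'm')
  sorted[4] = lmll$kn  (last char: 'n')
  sorted[5] = mll$knl  (last char: 'l')
  sorted[6] = nlmll$k  (last char: 'k')
Last column: l$lmnlk
Original string S is at sorted index 1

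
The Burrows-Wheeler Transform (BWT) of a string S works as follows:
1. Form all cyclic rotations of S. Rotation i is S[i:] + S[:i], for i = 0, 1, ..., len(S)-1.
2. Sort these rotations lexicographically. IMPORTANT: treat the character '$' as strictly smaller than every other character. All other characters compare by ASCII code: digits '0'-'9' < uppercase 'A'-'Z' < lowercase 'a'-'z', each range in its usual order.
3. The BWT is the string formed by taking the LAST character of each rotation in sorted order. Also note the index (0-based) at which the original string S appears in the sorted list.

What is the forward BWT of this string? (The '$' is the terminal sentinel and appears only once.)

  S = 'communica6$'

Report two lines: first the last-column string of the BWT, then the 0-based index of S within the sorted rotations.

All 11 rotations (rotation i = S[i:]+S[:i]):
  rot[0] = communica6$
  rot[1] = ommunica6$c
  rot[2] = mmunica6$co
  rot[3] = munica6$com
  rot[4] = unica6$comm
  rot[5] = nica6$commu
  rot[6] = ica6$commun
  rot[7] = ca6$communi
  rot[8] = a6$communic
  rot[9] = 6$communica
  rot[10] = $communica6
Sorted (with $ < everything):
  sorted[0] = $communica6  (last char: '6')
  sorted[1] = 6$communica  (last char: 'a')
  sorted[2] = a6$communic  (last char: 'c')
  sorted[3] = ca6$communi  (last char: 'i')
  sorted[4] = communica6$  (last char: '$')
  sorted[5] = ica6$commun  (last char: 'n')
  sorted[6] = mmunica6$co  (last char: 'o')
  sorted[7] = munica6$com  (last char: 'm')
  sorted[8] = nica6$commu  (last char: 'u')
  sorted[9] = ommunica6$c  (last char: 'c')
  sorted[10] = unica6$comm  (last char: 'm')
Last column: 6aci$nomucm
Original string S is at sorted index 4

Answer: 6aci$nomucm
4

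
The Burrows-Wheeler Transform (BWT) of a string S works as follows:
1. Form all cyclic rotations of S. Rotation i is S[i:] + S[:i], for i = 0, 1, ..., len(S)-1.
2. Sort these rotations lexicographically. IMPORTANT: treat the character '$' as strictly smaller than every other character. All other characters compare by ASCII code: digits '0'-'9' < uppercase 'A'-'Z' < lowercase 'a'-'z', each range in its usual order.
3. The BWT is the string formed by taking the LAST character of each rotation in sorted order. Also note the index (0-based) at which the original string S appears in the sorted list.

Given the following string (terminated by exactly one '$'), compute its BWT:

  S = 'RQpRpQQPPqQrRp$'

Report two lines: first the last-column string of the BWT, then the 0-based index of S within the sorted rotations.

Answer: pQPQpRq$rpRRQPQ
7

Derivation:
All 15 rotations (rotation i = S[i:]+S[:i]):
  rot[0] = RQpRpQQPPqQrRp$
  rot[1] = QpRpQQPPqQrRp$R
  rot[2] = pRpQQPPqQrRp$RQ
  rot[3] = RpQQPPqQrRp$RQp
  rot[4] = pQQPPqQrRp$RQpR
  rot[5] = QQPPqQrRp$RQpRp
  rot[6] = QPPqQrRp$RQpRpQ
  rot[7] = PPqQrRp$RQpRpQQ
  rot[8] = PqQrRp$RQpRpQQP
  rot[9] = qQrRp$RQpRpQQPP
  rot[10] = QrRp$RQpRpQQPPq
  rot[11] = rRp$RQpRpQQPPqQ
  rot[12] = Rp$RQpRpQQPPqQr
  rot[13] = p$RQpRpQQPPqQrR
  rot[14] = $RQpRpQQPPqQrRp
Sorted (with $ < everything):
  sorted[0] = $RQpRpQQPPqQrRp  (last char: 'p')
  sorted[1] = PPqQrRp$RQpRpQQ  (last char: 'Q')
  sorted[2] = PqQrRp$RQpRpQQP  (last char: 'P')
  sorted[3] = QPPqQrRp$RQpRpQ  (last char: 'Q')
  sorted[4] = QQPPqQrRp$RQpRp  (last char: 'p')
  sorted[5] = QpRpQQPPqQrRp$R  (last char: 'R')
  sorted[6] = QrRp$RQpRpQQPPq  (last char: 'q')
  sorted[7] = RQpRpQQPPqQrRp$  (last char: '$')
  sorted[8] = Rp$RQpRpQQPPqQr  (last char: 'r')
  sorted[9] = RpQQPPqQrRp$RQp  (last char: 'p')
  sorted[10] = p$RQpRpQQPPqQrR  (last char: 'R')
  sorted[11] = pQQPPqQrRp$RQpR  (last char: 'R')
  sorted[12] = pRpQQPPqQrRp$RQ  (last char: 'Q')
  sorted[13] = qQrRp$RQpRpQQPP  (last char: 'P')
  sorted[14] = rRp$RQpRpQQPPqQ  (last char: 'Q')
Last column: pQPQpRq$rpRRQPQ
Original string S is at sorted index 7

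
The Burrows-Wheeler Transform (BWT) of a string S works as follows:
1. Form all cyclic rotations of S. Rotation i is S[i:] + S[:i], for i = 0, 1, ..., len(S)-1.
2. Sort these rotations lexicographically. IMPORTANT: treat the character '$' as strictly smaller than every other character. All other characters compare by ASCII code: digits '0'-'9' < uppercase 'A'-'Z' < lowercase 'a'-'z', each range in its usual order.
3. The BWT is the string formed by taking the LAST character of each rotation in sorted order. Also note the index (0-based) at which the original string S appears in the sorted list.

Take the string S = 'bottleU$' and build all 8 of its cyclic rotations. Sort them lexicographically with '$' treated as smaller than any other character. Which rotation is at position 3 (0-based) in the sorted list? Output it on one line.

All 8 rotations (rotation i = S[i:]+S[:i]):
  rot[0] = bottleU$
  rot[1] = ottleU$b
  rot[2] = ttleU$bo
  rot[3] = tleU$bot
  rot[4] = leU$bott
  rot[5] = eU$bottl
  rot[6] = U$bottle
  rot[7] = $bottleU
Sorted (with $ < everything):
  sorted[0] = $bottleU
  sorted[1] = U$bottle
  sorted[2] = bottleU$
  sorted[3] = eU$bottl
  sorted[4] = leU$bott
  sorted[5] = ottleU$b
  sorted[6] = tleU$bot
  sorted[7] = ttleU$bo
sorted[3] = eU$bottl

Answer: eU$bottl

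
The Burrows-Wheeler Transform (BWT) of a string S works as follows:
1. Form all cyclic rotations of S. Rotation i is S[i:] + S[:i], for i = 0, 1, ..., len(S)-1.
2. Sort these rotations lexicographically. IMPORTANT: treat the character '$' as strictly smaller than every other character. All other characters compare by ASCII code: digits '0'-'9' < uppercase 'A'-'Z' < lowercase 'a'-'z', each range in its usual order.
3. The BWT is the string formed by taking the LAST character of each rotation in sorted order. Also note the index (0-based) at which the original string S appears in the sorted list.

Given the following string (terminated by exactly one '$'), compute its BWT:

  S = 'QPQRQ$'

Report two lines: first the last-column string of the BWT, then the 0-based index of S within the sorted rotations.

All 6 rotations (rotation i = S[i:]+S[:i]):
  rot[0] = QPQRQ$
  rot[1] = PQRQ$Q
  rot[2] = QRQ$QP
  rot[3] = RQ$QPQ
  rot[4] = Q$QPQR
  rot[5] = $QPQRQ
Sorted (with $ < everything):
  sorted[0] = $QPQRQ  (last char: 'Q')
  sorted[1] = PQRQ$Q  (last char: 'Q')
  sorted[2] = Q$QPQR  (last char: 'R')
  sorted[3] = QPQRQ$  (last char: '$')
  sorted[4] = QRQ$QP  (last char: 'P')
  sorted[5] = RQ$QPQ  (last char: 'Q')
Last column: QQR$PQ
Original string S is at sorted index 3

Answer: QQR$PQ
3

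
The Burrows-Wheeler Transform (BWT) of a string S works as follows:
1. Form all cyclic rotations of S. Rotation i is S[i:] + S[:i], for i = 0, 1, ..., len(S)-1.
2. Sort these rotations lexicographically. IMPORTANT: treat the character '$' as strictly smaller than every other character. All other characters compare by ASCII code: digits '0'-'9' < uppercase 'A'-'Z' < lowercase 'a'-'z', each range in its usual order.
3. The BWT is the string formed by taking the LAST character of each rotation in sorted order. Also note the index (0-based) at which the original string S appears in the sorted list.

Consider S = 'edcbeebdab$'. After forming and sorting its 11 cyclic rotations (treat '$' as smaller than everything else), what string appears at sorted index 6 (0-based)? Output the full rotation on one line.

All 11 rotations (rotation i = S[i:]+S[:i]):
  rot[0] = edcbeebdab$
  rot[1] = dcbeebdab$e
  rot[2] = cbeebdab$ed
  rot[3] = beebdab$edc
  rot[4] = eebdab$edcb
  rot[5] = ebdab$edcbe
  rot[6] = bdab$edcbee
  rot[7] = dab$edcbeeb
  rot[8] = ab$edcbeebd
  rot[9] = b$edcbeebda
  rot[10] = $edcbeebdab
Sorted (with $ < everything):
  sorted[0] = $edcbeebdab
  sorted[1] = ab$edcbeebd
  sorted[2] = b$edcbeebda
  sorted[3] = bdab$edcbee
  sorted[4] = beebdab$edc
  sorted[5] = cbeebdab$ed
  sorted[6] = dab$edcbeeb
  sorted[7] = dcbeebdab$e
  sorted[8] = ebdab$edcbe
  sorted[9] = edcbeebdab$
  sorted[10] = eebdab$edcb
sorted[6] = dab$edcbeeb

Answer: dab$edcbeeb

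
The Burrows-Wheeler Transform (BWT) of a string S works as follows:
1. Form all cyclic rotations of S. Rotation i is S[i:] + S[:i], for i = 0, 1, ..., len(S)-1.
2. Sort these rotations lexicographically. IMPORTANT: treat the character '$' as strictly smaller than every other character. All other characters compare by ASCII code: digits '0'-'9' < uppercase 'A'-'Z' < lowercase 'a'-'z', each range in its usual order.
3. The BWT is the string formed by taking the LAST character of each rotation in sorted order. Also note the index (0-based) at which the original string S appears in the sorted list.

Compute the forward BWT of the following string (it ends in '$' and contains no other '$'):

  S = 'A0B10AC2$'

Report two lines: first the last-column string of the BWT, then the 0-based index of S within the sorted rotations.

Answer: 21ABC$00A
5

Derivation:
All 9 rotations (rotation i = S[i:]+S[:i]):
  rot[0] = A0B10AC2$
  rot[1] = 0B10AC2$A
  rot[2] = B10AC2$A0
  rot[3] = 10AC2$A0B
  rot[4] = 0AC2$A0B1
  rot[5] = AC2$A0B10
  rot[6] = C2$A0B10A
  rot[7] = 2$A0B10AC
  rot[8] = $A0B10AC2
Sorted (with $ < everything):
  sorted[0] = $A0B10AC2  (last char: '2')
  sorted[1] = 0AC2$A0B1  (last char: '1')
  sorted[2] = 0B10AC2$A  (last char: 'A')
  sorted[3] = 10AC2$A0B  (last char: 'B')
  sorted[4] = 2$A0B10AC  (last char: 'C')
  sorted[5] = A0B10AC2$  (last char: '$')
  sorted[6] = AC2$A0B10  (last char: '0')
  sorted[7] = B10AC2$A0  (last char: '0')
  sorted[8] = C2$A0B10A  (last char: 'A')
Last column: 21ABC$00A
Original string S is at sorted index 5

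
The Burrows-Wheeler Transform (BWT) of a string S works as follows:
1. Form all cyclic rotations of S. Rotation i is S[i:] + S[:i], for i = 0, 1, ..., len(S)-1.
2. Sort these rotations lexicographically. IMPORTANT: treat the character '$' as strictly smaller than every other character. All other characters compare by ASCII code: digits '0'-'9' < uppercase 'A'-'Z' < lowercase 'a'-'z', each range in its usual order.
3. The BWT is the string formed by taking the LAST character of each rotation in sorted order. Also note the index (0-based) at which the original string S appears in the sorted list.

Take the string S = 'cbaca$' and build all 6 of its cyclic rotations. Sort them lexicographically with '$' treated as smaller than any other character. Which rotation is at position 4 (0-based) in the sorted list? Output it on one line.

Answer: ca$cba

Derivation:
All 6 rotations (rotation i = S[i:]+S[:i]):
  rot[0] = cbaca$
  rot[1] = baca$c
  rot[2] = aca$cb
  rot[3] = ca$cba
  rot[4] = a$cbac
  rot[5] = $cbaca
Sorted (with $ < everything):
  sorted[0] = $cbaca
  sorted[1] = a$cbac
  sorted[2] = aca$cb
  sorted[3] = baca$c
  sorted[4] = ca$cba
  sorted[5] = cbaca$
sorted[4] = ca$cba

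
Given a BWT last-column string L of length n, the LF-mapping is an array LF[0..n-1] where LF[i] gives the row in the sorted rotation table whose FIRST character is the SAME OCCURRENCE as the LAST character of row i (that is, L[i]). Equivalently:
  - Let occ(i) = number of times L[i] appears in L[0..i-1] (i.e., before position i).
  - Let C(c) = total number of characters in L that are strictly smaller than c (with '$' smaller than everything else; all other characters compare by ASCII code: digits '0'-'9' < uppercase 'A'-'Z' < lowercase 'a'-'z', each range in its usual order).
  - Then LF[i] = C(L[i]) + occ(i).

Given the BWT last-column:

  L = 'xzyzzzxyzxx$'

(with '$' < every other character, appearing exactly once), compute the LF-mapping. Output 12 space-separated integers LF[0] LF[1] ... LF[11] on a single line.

Char counts: '$':1, 'x':4, 'y':2, 'z':5
C (first-col start): C('$')=0, C('x')=1, C('y')=5, C('z')=7
L[0]='x': occ=0, LF[0]=C('x')+0=1+0=1
L[1]='z': occ=0, LF[1]=C('z')+0=7+0=7
L[2]='y': occ=0, LF[2]=C('y')+0=5+0=5
L[3]='z': occ=1, LF[3]=C('z')+1=7+1=8
L[4]='z': occ=2, LF[4]=C('z')+2=7+2=9
L[5]='z': occ=3, LF[5]=C('z')+3=7+3=10
L[6]='x': occ=1, LF[6]=C('x')+1=1+1=2
L[7]='y': occ=1, LF[7]=C('y')+1=5+1=6
L[8]='z': occ=4, LF[8]=C('z')+4=7+4=11
L[9]='x': occ=2, LF[9]=C('x')+2=1+2=3
L[10]='x': occ=3, LF[10]=C('x')+3=1+3=4
L[11]='$': occ=0, LF[11]=C('$')+0=0+0=0

Answer: 1 7 5 8 9 10 2 6 11 3 4 0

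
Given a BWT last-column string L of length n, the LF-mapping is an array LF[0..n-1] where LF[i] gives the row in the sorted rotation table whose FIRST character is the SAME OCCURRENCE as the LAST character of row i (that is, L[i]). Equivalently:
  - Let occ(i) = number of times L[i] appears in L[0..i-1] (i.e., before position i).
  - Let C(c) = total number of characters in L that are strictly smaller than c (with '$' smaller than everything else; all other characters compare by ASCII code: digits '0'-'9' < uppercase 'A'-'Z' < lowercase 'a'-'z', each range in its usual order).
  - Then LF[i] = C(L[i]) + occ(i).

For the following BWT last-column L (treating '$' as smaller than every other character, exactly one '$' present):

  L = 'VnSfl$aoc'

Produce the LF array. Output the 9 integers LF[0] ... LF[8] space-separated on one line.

Char counts: '$':1, 'S':1, 'V':1, 'a':1, 'c':1, 'f':1, 'l':1, 'n':1, 'o':1
C (first-col start): C('$')=0, C('S')=1, C('V')=2, C('a')=3, C('c')=4, C('f')=5, C('l')=6, C('n')=7, C('o')=8
L[0]='V': occ=0, LF[0]=C('V')+0=2+0=2
L[1]='n': occ=0, LF[1]=C('n')+0=7+0=7
L[2]='S': occ=0, LF[2]=C('S')+0=1+0=1
L[3]='f': occ=0, LF[3]=C('f')+0=5+0=5
L[4]='l': occ=0, LF[4]=C('l')+0=6+0=6
L[5]='$': occ=0, LF[5]=C('$')+0=0+0=0
L[6]='a': occ=0, LF[6]=C('a')+0=3+0=3
L[7]='o': occ=0, LF[7]=C('o')+0=8+0=8
L[8]='c': occ=0, LF[8]=C('c')+0=4+0=4

Answer: 2 7 1 5 6 0 3 8 4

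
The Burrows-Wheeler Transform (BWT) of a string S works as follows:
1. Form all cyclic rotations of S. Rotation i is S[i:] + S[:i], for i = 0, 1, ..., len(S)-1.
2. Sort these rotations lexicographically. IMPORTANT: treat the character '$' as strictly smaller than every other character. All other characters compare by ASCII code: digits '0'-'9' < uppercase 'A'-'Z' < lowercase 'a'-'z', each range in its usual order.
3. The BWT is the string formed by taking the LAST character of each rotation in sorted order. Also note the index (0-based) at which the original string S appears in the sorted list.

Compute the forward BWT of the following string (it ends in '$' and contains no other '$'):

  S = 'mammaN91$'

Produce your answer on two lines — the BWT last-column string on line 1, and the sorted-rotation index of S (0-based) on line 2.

All 9 rotations (rotation i = S[i:]+S[:i]):
  rot[0] = mammaN91$
  rot[1] = ammaN91$m
  rot[2] = mmaN91$ma
  rot[3] = maN91$mam
  rot[4] = aN91$mamm
  rot[5] = N91$mamma
  rot[6] = 91$mammaN
  rot[7] = 1$mammaN9
  rot[8] = $mammaN91
Sorted (with $ < everything):
  sorted[0] = $mammaN91  (last char: '1')
  sorted[1] = 1$mammaN9  (last char: '9')
  sorted[2] = 91$mammaN  (last char: 'N')
  sorted[3] = N91$mamma  (last char: 'a')
  sorted[4] = aN91$mamm  (last char: 'm')
  sorted[5] = ammaN91$m  (last char: 'm')
  sorted[6] = maN91$mam  (last char: 'm')
  sorted[7] = mammaN91$  (last char: '$')
  sorted[8] = mmaN91$ma  (last char: 'a')
Last column: 19Nammm$a
Original string S is at sorted index 7

Answer: 19Nammm$a
7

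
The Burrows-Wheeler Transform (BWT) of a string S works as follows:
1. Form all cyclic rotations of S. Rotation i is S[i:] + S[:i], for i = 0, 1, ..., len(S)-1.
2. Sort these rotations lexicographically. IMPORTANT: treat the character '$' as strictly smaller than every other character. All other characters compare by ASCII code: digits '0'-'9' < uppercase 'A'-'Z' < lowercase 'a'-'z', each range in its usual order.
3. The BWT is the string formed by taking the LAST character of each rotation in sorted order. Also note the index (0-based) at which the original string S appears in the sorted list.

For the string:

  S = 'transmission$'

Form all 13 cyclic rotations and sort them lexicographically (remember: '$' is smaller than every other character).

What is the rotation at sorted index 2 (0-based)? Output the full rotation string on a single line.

All 13 rotations (rotation i = S[i:]+S[:i]):
  rot[0] = transmission$
  rot[1] = ransmission$t
  rot[2] = ansmission$tr
  rot[3] = nsmission$tra
  rot[4] = smission$tran
  rot[5] = mission$trans
  rot[6] = ission$transm
  rot[7] = ssion$transmi
  rot[8] = sion$transmis
  rot[9] = ion$transmiss
  rot[10] = on$transmissi
  rot[11] = n$transmissio
  rot[12] = $transmission
Sorted (with $ < everything):
  sorted[0] = $transmission
  sorted[1] = ansmission$tr
  sorted[2] = ion$transmiss
  sorted[3] = ission$transm
  sorted[4] = mission$trans
  sorted[5] = n$transmissio
  sorted[6] = nsmission$tra
  sorted[7] = on$transmissi
  sorted[8] = ransmission$t
  sorted[9] = sion$transmis
  sorted[10] = smission$tran
  sorted[11] = ssion$transmi
  sorted[12] = transmission$
sorted[2] = ion$transmiss

Answer: ion$transmiss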